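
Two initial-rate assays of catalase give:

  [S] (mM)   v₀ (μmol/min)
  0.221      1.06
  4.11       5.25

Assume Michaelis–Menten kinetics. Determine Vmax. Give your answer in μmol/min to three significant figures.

6.77 μmol/min

In reciprocal form, 1/v = (Km/Vmax)·(1/[S]) + 1/Vmax. The two points give (1/[S], 1/v) = (4.525, 0.9434) and (0.2433, 0.1905).
Slope = (0.9434 − 0.1905)/(4.525 − 0.2433) = 0.1759; intercept = 0.9434 − 0.1759×4.525 = 0.1477.
Vmax = 1/intercept = 6.77 μmol/min; Km = slope × Vmax = 0.1759 × 6.77 = 1.19 mM.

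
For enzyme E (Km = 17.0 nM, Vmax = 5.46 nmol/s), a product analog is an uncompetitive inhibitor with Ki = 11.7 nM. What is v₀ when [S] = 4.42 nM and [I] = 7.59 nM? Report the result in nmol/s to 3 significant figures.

0.994 nmol/s

α = 1 + [I]/Ki = 1 + 7.59/11.7 = 1.649.
For an uncompetitive inhibitor, both parameters are divided by α, giving Vmax/α and Km/α: Km,app = 10.3 nM, Vmax,app = 3.31 nmol/s.
v = Vmax,app·[S]/(Km,app + [S]) = 3.31 × 4.42/(10.3 + 4.42) = 0.994 nmol/s.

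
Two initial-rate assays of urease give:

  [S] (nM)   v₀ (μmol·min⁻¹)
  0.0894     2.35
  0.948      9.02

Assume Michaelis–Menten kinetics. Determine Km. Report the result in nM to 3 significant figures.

From v = Vmax[S]/(Km+[S]), each point gives Vmax = v(Km+[S])/[S].
Equating: 2.35(Km+0.0894)/0.0894 = 9.02(Km+0.948)/0.948.
26.29·Km + 2.35 = 9.515·Km + 9.02, so (26.29 − 9.515)·Km = 9.02 − 2.35.
Km = 6.670/16.77 = 0.398 nM; then Vmax = 2.35(0.398+0.0894)/0.0894 = 12.8 μmol·min⁻¹.

0.398 nM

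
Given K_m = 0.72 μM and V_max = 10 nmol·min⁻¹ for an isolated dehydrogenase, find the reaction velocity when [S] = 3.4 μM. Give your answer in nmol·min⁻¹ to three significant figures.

v = Vmax·[S]/(Km + [S]) = 10 × 3.4 / (0.72 + 3.4)
  = 34.00 / 4.120 = 8.25 nmol·min⁻¹.

8.25 nmol·min⁻¹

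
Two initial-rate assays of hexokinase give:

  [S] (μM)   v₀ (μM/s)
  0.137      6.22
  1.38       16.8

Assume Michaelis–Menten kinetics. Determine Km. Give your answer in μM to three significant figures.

From v = Vmax[S]/(Km+[S]), each point gives Vmax = v(Km+[S])/[S].
Equating: 6.22(Km+0.137)/0.137 = 16.8(Km+1.38)/1.38.
45.40·Km + 6.22 = 12.17·Km + 16.8, so (45.40 − 12.17)·Km = 16.8 − 6.22.
Km = 10.58/33.23 = 0.318 μM; then Vmax = 6.22(0.318+0.137)/0.137 = 20.7 μM/s.

0.318 μM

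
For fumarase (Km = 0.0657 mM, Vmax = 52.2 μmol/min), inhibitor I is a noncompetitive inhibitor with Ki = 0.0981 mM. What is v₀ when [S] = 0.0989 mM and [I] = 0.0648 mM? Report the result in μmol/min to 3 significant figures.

With α = 1 + [I]/Ki = 1 + 0.0648/0.0981 = 1.661, the noncompetitive rate law is v = (Vmax/α)·[S] / (Km + [S]).
v = (52.2/1.661)×0.0989 / (0.0657 + 0.0989) = 3.109/0.1646 = 18.9 μmol/min.

18.9 μmol/min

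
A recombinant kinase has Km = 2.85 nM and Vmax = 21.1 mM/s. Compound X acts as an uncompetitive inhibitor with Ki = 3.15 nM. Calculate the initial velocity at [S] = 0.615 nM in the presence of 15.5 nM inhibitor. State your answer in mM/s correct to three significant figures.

With α = 1 + [I]/Ki = 1 + 15.5/3.15 = 5.921, the uncompetitive rate law is v = (Vmax/α)·[S] / (Km/α + [S]).
v = (21.1/5.921)×0.615 / (2.85/5.921 + 0.615) = 2.192/1.096 = 2.00 mM/s.

2.00 mM/s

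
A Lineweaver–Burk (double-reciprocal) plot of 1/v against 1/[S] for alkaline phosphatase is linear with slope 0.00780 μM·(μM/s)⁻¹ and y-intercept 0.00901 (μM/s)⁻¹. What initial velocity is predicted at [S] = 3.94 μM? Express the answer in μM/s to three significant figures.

The y-intercept is 1/Vmax, so Vmax = 1/0.00901 = 111 μM/s.
The slope is Km/Vmax, so Km = 0.00780 × 111 = 0.866 μM.
Then v = 111 × 3.94/(0.866 + 3.94) = 91.0 μM/s.

91.0 μM/s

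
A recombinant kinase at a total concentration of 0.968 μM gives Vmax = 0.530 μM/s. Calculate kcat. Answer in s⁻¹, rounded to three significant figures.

kcat = Vmax/[E]total = 0.530 μM/s / 0.968 μM = 0.548 s⁻¹.

0.548 s⁻¹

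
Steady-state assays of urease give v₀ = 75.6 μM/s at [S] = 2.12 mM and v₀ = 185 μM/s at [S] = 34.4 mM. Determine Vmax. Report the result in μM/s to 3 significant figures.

In reciprocal form, 1/v = (Km/Vmax)·(1/[S]) + 1/Vmax. The two points give (1/[S], 1/v) = (0.4717, 0.01323) and (0.02907, 0.005405).
Slope = (0.01323 − 0.005405)/(0.4717 − 0.02907) = 0.01767; intercept = 0.01323 − 0.01767×0.4717 = 0.004892.
Vmax = 1/intercept = 204 μM/s; Km = slope × Vmax = 0.01767 × 204 = 3.61 mM.

204 μM/s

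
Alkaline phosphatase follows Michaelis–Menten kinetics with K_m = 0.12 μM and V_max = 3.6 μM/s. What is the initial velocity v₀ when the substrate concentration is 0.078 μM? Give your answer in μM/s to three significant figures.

1.42 μM/s

[S]/(Km+[S]) = 0.078/0.1980 = 0.3939, the fractional saturation.
v = 0.3939 × Vmax = 0.3939 × 3.6 = 1.42 μM/s.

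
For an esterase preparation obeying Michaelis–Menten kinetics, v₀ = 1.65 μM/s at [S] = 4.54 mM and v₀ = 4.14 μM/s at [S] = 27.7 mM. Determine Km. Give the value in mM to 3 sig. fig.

In reciprocal form, 1/v = (Km/Vmax)·(1/[S]) + 1/Vmax. The two points give (1/[S], 1/v) = (0.2203, 0.6061) and (0.03610, 0.2415).
Slope = (0.6061 − 0.2415)/(0.2203 − 0.03610) = 1.979; intercept = 0.6061 − 1.979×0.2203 = 0.1701.
Vmax = 1/intercept = 5.88 μM/s; Km = slope × Vmax = 1.979 × 5.88 = 11.6 mM.

11.6 mM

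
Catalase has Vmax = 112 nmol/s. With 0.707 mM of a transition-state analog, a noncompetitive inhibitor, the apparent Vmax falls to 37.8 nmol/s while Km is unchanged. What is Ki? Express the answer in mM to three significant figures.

0.360 mM

Noncompetitive: Vmax,app = Vmax/α with α = 1 + [I]/Ki.
α = Vmax/Vmax,app = 112/37.8 = 2.963.
Since α = 1 + [I]/Ki, [I]/Ki = 2.963 − 1 = 1.963 and Ki = 0.707/1.963 = 0.360 mM.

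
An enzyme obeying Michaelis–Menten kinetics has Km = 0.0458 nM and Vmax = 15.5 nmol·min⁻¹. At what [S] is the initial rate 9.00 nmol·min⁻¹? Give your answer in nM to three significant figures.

The required fractional saturation is v/Vmax = 9.00/15.5 = 0.5806.
Then [S]/(Km+[S]) = 0.5806 ⇒ [S] = 0.0458 × 0.5806/(1 − 0.5806) = 0.0634 nM.

0.0634 nM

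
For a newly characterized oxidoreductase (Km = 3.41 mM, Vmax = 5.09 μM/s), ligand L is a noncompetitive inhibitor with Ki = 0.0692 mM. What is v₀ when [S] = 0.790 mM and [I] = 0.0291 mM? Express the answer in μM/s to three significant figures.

0.674 μM/s

α = 1 + [I]/Ki = 1 + 0.0291/0.0692 = 1.421.
For a noncompetitive inhibitor, Vmax is reduced to Vmax/α while Km is unchanged: Km,app = 3.41 mM, Vmax,app = 3.58 μM/s.
v = Vmax,app·[S]/(Km,app + [S]) = 3.58 × 0.790/(3.41 + 0.790) = 0.674 μM/s.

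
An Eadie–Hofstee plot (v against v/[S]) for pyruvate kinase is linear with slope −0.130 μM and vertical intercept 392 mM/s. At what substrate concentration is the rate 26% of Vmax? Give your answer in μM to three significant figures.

The Eadie–Hofstee slope gives Km = 0.130 μM (slope = −Km).
v/Vmax = [S]/(Km+[S]) = 0.26 ⇒ [S] = Km·0.26/(1−0.26) = 0.130 × 0.3514 = 0.0457 μM.

0.0457 μM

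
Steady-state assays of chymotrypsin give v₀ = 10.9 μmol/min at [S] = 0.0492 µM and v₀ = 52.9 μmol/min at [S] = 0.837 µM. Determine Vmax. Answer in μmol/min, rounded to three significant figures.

From v = Vmax[S]/(Km+[S]), each point gives Vmax = v(Km+[S])/[S].
Equating: 10.9(Km+0.0492)/0.0492 = 52.9(Km+0.837)/0.837.
221.5·Km + 10.9 = 63.20·Km + 52.9, so (221.5 − 63.20)·Km = 52.9 − 10.9.
Km = 42.00/158.3 = 0.265 µM; then Vmax = 10.9(0.265+0.0492)/0.0492 = 69.7 μmol/min.

69.7 μmol/min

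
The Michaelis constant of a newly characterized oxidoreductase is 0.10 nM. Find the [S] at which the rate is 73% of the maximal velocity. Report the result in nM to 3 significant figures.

0.270 nM

v/Vmax = [S]/(Km+[S]) = 0.73, so [S] = Km·0.73/(1 − 0.73) = 0.10 × 2.704.
[S] = 0.270 nM.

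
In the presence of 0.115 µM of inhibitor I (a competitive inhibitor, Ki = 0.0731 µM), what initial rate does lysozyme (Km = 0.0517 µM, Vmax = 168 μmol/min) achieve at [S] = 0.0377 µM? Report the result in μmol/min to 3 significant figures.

37.1 μmol/min

With α = 1 + [I]/Ki = 1 + 0.115/0.0731 = 2.573, the competitive rate law is v = Vmax[S] / (αKm + [S]).
v = 168×0.0377 / (2.573×0.0517 + 0.0377) = 6.334/0.1707 = 37.1 μmol/min.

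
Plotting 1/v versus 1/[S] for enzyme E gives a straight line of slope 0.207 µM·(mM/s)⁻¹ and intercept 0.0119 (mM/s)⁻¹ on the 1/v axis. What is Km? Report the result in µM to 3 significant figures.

y-intercept = 1/Vmax ⇒ Vmax = 84.0 mM/s; slope = Km/Vmax ⇒ Km = slope × Vmax.
Km = 0.207 × 84.0 = 17.4 µM.

17.4 µM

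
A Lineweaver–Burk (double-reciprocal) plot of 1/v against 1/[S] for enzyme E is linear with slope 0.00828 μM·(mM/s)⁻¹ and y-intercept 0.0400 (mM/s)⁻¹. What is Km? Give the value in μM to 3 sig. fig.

y-intercept = 1/Vmax ⇒ Vmax = 25.0 mM/s; slope = Km/Vmax ⇒ Km = slope × Vmax.
Km = 0.00828 × 25.0 = 0.207 μM.

0.207 μM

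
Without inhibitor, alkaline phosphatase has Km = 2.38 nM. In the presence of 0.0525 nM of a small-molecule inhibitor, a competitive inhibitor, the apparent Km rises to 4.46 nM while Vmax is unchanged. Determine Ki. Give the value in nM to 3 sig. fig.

Competitive: Km,app = α·Km with α = 1 + [I]/Ki.
α = Km,app/Km = 4.46/2.38 = 1.874.
Since α = 1 + [I]/Ki, [I]/Ki = 1.874 − 1 = 0.8739 and Ki = 0.0525/0.8739 = 0.0601 nM.

0.0601 nM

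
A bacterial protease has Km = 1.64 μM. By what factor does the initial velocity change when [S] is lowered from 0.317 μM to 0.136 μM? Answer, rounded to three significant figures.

0.473

Since Vmax cancels, v₂/v₁ = [S]₂(Km+[S]₁) / [S]₁(Km+[S]₂).
= 0.136×(1.64+0.317) / (0.317×(1.64+0.136)) = 0.2662/0.5630 = 0.473.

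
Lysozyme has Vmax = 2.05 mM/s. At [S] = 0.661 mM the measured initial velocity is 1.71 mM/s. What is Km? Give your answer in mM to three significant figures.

From v = Vmax[S]/(Km+[S]), Km = [S](Vmax − v)/v.
Km = 0.661 × (2.05 − 1.71) / 1.71 = 0.2247/1.71 = 0.131 mM.

0.131 mM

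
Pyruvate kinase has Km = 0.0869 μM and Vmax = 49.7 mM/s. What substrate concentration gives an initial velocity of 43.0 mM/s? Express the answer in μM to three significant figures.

0.558 μM

Rearranging v = Vmax[S]/(Km+[S]) gives [S] = Km·v/(Vmax − v).
[S] = 0.0869 × 43.0 / (49.7 − 43.0) = 3.737/6.700 = 0.558 μM.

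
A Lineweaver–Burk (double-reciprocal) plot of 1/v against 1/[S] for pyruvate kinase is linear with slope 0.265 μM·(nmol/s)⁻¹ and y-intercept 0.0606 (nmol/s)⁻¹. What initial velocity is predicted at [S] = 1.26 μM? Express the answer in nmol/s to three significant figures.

3.69 nmol/s

The y-intercept is 1/Vmax, so Vmax = 1/0.0606 = 16.5 nmol/s.
The slope is Km/Vmax, so Km = 0.265 × 16.5 = 4.37 μM.
Then v = 16.5 × 1.26/(4.37 + 1.26) = 3.69 nmol/s.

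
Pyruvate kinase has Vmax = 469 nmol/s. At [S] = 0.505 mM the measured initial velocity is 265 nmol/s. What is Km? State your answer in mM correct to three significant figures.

0.389 mM

v/Vmax = 265/469 = 0.5650 = [S]/(Km+[S]).
So Km + [S] = [S]/0.5650 = 0.8938 mM, giving Km = 0.8938 − 0.505 = 0.389 mM.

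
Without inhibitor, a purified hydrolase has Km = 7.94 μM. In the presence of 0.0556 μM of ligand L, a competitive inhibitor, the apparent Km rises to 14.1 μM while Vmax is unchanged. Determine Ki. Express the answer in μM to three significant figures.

0.0717 μM

Competitive: Km,app = α·Km with α = 1 + [I]/Ki.
α = Km,app/Km = 14.1/7.94 = 1.776.
Ki = [I]/(α − 1) = 0.0556/0.7758 = 0.0717 μM.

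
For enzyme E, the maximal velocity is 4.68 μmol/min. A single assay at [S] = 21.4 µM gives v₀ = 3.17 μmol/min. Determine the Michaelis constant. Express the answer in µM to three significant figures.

10.2 µM

From v = Vmax[S]/(Km+[S]), Km = [S](Vmax − v)/v.
Km = 21.4 × (4.68 − 3.17) / 3.17 = 32.31/3.17 = 10.2 µM.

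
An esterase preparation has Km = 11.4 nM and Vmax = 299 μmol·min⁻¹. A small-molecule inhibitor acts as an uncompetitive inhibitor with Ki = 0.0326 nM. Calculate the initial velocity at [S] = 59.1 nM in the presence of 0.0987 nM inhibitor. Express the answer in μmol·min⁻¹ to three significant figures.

70.8 μmol·min⁻¹

α = 1 + [I]/Ki = 1 + 0.0987/0.0326 = 4.028.
For an uncompetitive inhibitor, both parameters are divided by α, giving Vmax/α and Km/α: Km,app = 2.83 nM, Vmax,app = 74.2 μmol·min⁻¹.
v = Vmax,app·[S]/(Km,app + [S]) = 74.2 × 59.1/(2.83 + 59.1) = 70.8 μmol·min⁻¹.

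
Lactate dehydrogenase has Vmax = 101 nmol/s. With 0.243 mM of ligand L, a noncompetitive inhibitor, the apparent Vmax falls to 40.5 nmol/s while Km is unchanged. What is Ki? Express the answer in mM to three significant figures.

0.163 mM

Noncompetitive: Vmax,app = Vmax/α with α = 1 + [I]/Ki.
α = Vmax/Vmax,app = 101/40.5 = 2.494.
Ki = [I]/(α − 1) = 0.243/1.494 = 0.163 mM.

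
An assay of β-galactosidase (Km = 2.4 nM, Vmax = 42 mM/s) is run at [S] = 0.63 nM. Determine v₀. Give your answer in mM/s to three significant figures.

8.73 mM/s

v = Vmax·[S]/(Km + [S]) = 42 × 0.63 / (2.4 + 0.63)
  = 26.46 / 3.030 = 8.73 mM/s.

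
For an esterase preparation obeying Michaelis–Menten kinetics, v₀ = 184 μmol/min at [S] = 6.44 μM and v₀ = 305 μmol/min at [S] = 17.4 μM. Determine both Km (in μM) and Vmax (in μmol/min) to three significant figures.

From v = Vmax[S]/(Km+[S]), each point gives Vmax = v(Km+[S])/[S].
Equating: 184(Km+6.44)/6.44 = 305(Km+17.4)/17.4.
28.57·Km + 184 = 17.53·Km + 305, so (28.57 − 17.53)·Km = 305 − 184.
Km = 121.0/11.04 = 11.0 μM; then Vmax = 184(11.0+6.44)/6.44 = 497 μmol/min.

Km = 11.0 μM; Vmax = 497 μmol/min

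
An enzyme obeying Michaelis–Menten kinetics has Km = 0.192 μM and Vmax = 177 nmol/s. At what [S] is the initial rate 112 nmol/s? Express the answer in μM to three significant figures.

0.331 μM

The required fractional saturation is v/Vmax = 112/177 = 0.6328.
Then [S]/(Km+[S]) = 0.6328 ⇒ [S] = 0.192 × 0.6328/(1 − 0.6328) = 0.331 μM.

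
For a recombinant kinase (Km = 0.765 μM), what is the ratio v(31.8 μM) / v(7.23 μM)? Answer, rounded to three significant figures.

1.08

The fractional saturations are [S]/(Km+[S]) = 7.23/7.995 = 0.9043 and 31.8/32.56 = 0.9765.
v₂/v₁ is just their ratio: 0.9765/0.9043 = 1.08.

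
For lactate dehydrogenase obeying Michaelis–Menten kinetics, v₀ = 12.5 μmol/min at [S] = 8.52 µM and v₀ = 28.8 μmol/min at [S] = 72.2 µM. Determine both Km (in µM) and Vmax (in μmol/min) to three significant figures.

In reciprocal form, 1/v = (Km/Vmax)·(1/[S]) + 1/Vmax. The two points give (1/[S], 1/v) = (0.1174, 0.08000) and (0.01385, 0.03472).
Slope = (0.08000 − 0.03472)/(0.1174 − 0.01385) = 0.4374; intercept = 0.08000 − 0.4374×0.1174 = 0.02866.
Vmax = 1/intercept = 34.9 μmol/min; Km = slope × Vmax = 0.4374 × 34.9 = 15.3 µM.

Km = 15.3 µM; Vmax = 34.9 μmol/min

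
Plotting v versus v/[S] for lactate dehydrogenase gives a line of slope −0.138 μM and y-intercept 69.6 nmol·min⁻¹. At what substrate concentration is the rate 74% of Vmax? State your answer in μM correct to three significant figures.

The Eadie–Hofstee slope gives Km = 0.138 μM (slope = −Km).
v/Vmax = [S]/(Km+[S]) = 0.74 ⇒ [S] = Km·0.74/(1−0.74) = 0.138 × 2.846 = 0.393 μM.

0.393 μM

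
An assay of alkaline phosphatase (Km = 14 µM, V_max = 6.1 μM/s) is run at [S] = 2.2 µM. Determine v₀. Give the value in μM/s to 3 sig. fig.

[S]/(Km+[S]) = 2.2/16.20 = 0.1358, the fractional saturation.
v = 0.1358 × Vmax = 0.1358 × 6.1 = 0.828 μM/s.

0.828 μM/s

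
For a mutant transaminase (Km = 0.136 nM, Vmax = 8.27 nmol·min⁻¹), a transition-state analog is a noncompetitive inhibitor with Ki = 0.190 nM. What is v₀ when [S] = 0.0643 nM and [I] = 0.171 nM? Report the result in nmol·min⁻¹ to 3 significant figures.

1.40 nmol·min⁻¹

With α = 1 + [I]/Ki = 1 + 0.171/0.190 = 1.900, the noncompetitive rate law is v = (Vmax/α)·[S] / (Km + [S]).
v = (8.27/1.900)×0.0643 / (0.136 + 0.0643) = 0.2799/0.2003 = 1.40 nmol·min⁻¹.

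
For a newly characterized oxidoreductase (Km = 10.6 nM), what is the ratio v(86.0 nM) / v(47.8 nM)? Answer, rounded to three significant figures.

Since Vmax cancels, v₂/v₁ = [S]₂(Km+[S]₁) / [S]₁(Km+[S]₂).
= 86.0×(10.6+47.8) / (47.8×(10.6+86.0)) = 5022/4617 = 1.09.

1.09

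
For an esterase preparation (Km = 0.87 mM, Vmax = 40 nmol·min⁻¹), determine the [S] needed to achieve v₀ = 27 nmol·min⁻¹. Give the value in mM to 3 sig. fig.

1.81 mM

Rearranging v = Vmax[S]/(Km+[S]) gives [S] = Km·v/(Vmax − v).
[S] = 0.87 × 27 / (40 − 27) = 23.49/13.00 = 1.81 mM.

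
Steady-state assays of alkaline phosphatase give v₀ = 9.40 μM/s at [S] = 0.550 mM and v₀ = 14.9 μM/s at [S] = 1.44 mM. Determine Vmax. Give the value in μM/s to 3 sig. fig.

23.3 μM/s

In reciprocal form, 1/v = (Km/Vmax)·(1/[S]) + 1/Vmax. The two points give (1/[S], 1/v) = (1.818, 0.1064) and (0.6944, 0.06711).
Slope = (0.1064 − 0.06711)/(1.818 − 0.6944) = 0.03494; intercept = 0.1064 − 0.03494×1.818 = 0.04285.
Vmax = 1/intercept = 23.3 μM/s; Km = slope × Vmax = 0.03494 × 23.3 = 0.816 mM.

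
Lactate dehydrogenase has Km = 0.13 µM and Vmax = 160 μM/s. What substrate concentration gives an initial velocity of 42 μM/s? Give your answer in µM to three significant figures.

0.0463 µM

The required fractional saturation is v/Vmax = 42/160 = 0.2625.
Then [S]/(Km+[S]) = 0.2625 ⇒ [S] = 0.13 × 0.2625/(1 − 0.2625) = 0.0463 µM.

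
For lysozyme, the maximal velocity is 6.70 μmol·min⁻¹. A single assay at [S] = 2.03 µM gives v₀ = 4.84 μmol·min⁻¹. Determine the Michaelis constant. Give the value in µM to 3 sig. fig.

0.780 µM

From v = Vmax[S]/(Km+[S]), Km = [S](Vmax − v)/v.
Km = 2.03 × (6.70 − 4.84) / 4.84 = 3.776/4.84 = 0.780 µM.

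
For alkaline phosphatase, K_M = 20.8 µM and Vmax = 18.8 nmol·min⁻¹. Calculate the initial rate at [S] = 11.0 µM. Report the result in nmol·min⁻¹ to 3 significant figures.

6.50 nmol·min⁻¹

[S]/(Km+[S]) = 11.0/31.80 = 0.3459, the fractional saturation.
v = 0.3459 × Vmax = 0.3459 × 18.8 = 6.50 nmol·min⁻¹.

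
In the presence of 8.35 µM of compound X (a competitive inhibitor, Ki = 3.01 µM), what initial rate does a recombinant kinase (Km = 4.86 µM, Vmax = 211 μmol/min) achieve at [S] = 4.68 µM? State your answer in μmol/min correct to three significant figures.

42.9 μmol/min

With α = 1 + [I]/Ki = 1 + 8.35/3.01 = 3.774, the competitive rate law is v = Vmax[S] / (αKm + [S]).
v = 211×4.68 / (3.774×4.86 + 4.68) = 987.5/23.02 = 42.9 μmol/min.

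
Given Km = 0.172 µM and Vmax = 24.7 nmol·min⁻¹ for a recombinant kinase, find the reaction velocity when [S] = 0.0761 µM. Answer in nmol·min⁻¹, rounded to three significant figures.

[S]/(Km+[S]) = 0.0761/0.2481 = 0.3067, the fractional saturation.
v = 0.3067 × Vmax = 0.3067 × 24.7 = 7.58 nmol·min⁻¹.

7.58 nmol·min⁻¹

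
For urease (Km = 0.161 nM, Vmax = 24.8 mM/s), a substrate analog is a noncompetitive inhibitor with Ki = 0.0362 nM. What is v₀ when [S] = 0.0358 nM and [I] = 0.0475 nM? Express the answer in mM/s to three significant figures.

1.95 mM/s

With α = 1 + [I]/Ki = 1 + 0.0475/0.0362 = 2.312, the noncompetitive rate law is v = (Vmax/α)·[S] / (Km + [S]).
v = (24.8/2.312)×0.0358 / (0.161 + 0.0358) = 0.3840/0.1968 = 1.95 mM/s.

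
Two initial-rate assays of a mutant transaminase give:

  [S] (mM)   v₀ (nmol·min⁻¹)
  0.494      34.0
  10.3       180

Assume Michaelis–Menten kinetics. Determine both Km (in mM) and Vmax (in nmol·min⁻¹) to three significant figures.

In reciprocal form, 1/v = (Km/Vmax)·(1/[S]) + 1/Vmax. The two points give (1/[S], 1/v) = (2.024, 0.02941) and (0.09709, 0.005556).
Slope = (0.02941 − 0.005556)/(2.024 − 0.09709) = 0.01238; intercept = 0.02941 − 0.01238×2.024 = 0.004354.
Vmax = 1/intercept = 230 nmol·min⁻¹; Km = slope × Vmax = 0.01238 × 230 = 2.84 mM.

Km = 2.84 mM; Vmax = 230 nmol·min⁻¹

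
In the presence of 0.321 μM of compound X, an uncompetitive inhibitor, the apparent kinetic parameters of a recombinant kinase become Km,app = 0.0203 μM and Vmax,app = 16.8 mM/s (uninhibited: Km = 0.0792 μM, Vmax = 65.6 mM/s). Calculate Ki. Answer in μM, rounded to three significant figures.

0.111 μM

Uncompetitive: Vmax,app = Vmax/α (and Km,app = Km/α) with α = 1 + [I]/Ki.
α = Vmax/Vmax,app = 65.6/16.8 = 3.905.
Ki = [I]/(α − 1) = 0.321/2.905 = 0.111 μM.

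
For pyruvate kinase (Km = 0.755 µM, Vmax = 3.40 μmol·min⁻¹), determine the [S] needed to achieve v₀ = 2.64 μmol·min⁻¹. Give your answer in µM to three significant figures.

The required fractional saturation is v/Vmax = 2.64/3.40 = 0.7765.
Then [S]/(Km+[S]) = 0.7765 ⇒ [S] = 0.755 × 0.7765/(1 − 0.7765) = 2.62 µM.

2.62 µM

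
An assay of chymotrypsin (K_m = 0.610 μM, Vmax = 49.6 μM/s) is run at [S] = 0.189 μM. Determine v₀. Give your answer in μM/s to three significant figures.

11.7 μM/s

[S]/(Km+[S]) = 0.189/0.7990 = 0.2365, the fractional saturation.
v = 0.2365 × Vmax = 0.2365 × 49.6 = 11.7 μM/s.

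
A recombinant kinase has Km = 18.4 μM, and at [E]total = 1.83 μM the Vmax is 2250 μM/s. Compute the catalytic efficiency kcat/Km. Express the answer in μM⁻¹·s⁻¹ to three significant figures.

kcat = Vmax/[E]total = 2250/1.83 = 1230 s⁻¹.
kcat/Km = 1230/18.4 = 66.8 μM⁻¹·s⁻¹.

66.8 μM⁻¹·s⁻¹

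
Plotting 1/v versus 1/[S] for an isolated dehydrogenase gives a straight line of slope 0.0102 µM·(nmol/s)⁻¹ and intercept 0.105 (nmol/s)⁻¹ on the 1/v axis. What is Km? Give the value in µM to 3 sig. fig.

y-intercept = 1/Vmax ⇒ Vmax = 9.52 nmol/s; slope = Km/Vmax ⇒ Km = slope × Vmax.
Km = 0.0102 × 9.52 = 0.0971 µM.

0.0971 µM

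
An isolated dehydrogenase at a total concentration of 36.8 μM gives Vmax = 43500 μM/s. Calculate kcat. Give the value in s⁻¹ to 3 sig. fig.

kcat = Vmax/[E]total = 43500 μM/s / 36.8 μM = 1180 s⁻¹.

1180 s⁻¹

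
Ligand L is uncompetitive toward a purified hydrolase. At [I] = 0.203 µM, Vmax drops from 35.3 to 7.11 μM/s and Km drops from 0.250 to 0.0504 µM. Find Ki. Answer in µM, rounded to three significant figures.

0.0512 µM

Uncompetitive: Vmax,app = Vmax/α (and Km,app = Km/α) with α = 1 + [I]/Ki.
α = Vmax/Vmax,app = 35.3/7.11 = 4.965.
Ki = [I]/(α − 1) = 0.203/3.965 = 0.0512 µM.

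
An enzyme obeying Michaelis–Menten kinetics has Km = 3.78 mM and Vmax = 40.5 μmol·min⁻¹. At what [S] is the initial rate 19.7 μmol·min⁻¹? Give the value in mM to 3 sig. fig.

3.58 mM

The required fractional saturation is v/Vmax = 19.7/40.5 = 0.4864.
Then [S]/(Km+[S]) = 0.4864 ⇒ [S] = 3.78 × 0.4864/(1 − 0.4864) = 3.58 mM.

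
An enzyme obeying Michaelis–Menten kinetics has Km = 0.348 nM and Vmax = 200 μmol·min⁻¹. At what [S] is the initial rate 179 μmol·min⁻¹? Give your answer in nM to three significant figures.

2.97 nM

The required fractional saturation is v/Vmax = 179/200 = 0.8950.
Then [S]/(Km+[S]) = 0.8950 ⇒ [S] = 0.348 × 0.8950/(1 − 0.8950) = 2.97 nM.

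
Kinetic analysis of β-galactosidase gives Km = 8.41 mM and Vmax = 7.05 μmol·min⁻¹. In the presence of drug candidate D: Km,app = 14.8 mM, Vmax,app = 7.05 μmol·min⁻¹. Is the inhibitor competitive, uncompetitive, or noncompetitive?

competitive

Km increases (8.41 → 14.8 mM) while Vmax is unchanged — the hallmark of competitive inhibition.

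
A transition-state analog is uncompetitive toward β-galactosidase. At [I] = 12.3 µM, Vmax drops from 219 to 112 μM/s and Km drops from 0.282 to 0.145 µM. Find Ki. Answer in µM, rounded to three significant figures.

12.9 µM

Uncompetitive: Vmax,app = Vmax/α (and Km,app = Km/α) with α = 1 + [I]/Ki.
α = Vmax/Vmax,app = 219/112 = 1.955.
Ki = [I]/(α − 1) = 12.3/0.9554 = 12.9 µM.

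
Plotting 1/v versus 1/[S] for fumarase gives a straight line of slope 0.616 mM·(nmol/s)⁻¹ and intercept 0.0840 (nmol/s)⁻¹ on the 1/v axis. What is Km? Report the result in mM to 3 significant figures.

y-intercept = 1/Vmax ⇒ Vmax = 11.9 nmol/s; slope = Km/Vmax ⇒ Km = slope × Vmax.
Km = 0.616 × 11.9 = 7.33 mM.

7.33 mM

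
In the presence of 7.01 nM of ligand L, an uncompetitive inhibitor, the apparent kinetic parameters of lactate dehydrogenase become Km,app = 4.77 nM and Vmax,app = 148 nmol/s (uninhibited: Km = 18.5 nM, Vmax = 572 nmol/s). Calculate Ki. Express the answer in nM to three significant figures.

Uncompetitive: Vmax,app = Vmax/α (and Km,app = Km/α) with α = 1 + [I]/Ki.
α = Vmax/Vmax,app = 572/148 = 3.865.
Since α = 1 + [I]/Ki, [I]/Ki = 3.865 − 1 = 2.865 and Ki = 7.01/2.865 = 2.45 nM.

2.45 nM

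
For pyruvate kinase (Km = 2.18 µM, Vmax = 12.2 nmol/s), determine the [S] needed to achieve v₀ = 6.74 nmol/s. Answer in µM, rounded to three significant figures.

2.69 µM

Rearranging v = Vmax[S]/(Km+[S]) gives [S] = Km·v/(Vmax − v).
[S] = 2.18 × 6.74 / (12.2 − 6.74) = 14.69/5.460 = 2.69 µM.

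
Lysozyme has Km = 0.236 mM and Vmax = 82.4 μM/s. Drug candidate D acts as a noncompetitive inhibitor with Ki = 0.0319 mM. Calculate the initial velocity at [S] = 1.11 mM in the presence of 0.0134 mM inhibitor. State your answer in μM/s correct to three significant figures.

47.9 μM/s

With α = 1 + [I]/Ki = 1 + 0.0134/0.0319 = 1.420, the noncompetitive rate law is v = (Vmax/α)·[S] / (Km + [S]).
v = (82.4/1.420)×1.11 / (0.236 + 1.11) = 64.41/1.346 = 47.9 μM/s.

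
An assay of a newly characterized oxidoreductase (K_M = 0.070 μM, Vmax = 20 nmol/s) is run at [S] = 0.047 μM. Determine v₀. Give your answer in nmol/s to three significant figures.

8.03 nmol/s

v = Vmax·[S]/(Km + [S]) = 20 × 0.047 / (0.070 + 0.047)
  = 0.9400 / 0.1170 = 8.03 nmol/s.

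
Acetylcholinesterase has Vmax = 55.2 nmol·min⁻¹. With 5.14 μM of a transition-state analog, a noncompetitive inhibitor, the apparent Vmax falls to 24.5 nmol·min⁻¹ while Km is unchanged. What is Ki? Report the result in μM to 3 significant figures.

Noncompetitive: Vmax,app = Vmax/α with α = 1 + [I]/Ki.
α = Vmax/Vmax,app = 55.2/24.5 = 2.253.
Ki = [I]/(α − 1) = 5.14/1.253 = 4.10 μM.

4.10 μM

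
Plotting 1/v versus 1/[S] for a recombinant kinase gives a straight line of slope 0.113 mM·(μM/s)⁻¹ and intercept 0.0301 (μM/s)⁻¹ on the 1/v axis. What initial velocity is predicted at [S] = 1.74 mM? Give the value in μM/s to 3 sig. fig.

The y-intercept is 1/Vmax, so Vmax = 1/0.0301 = 33.2 μM/s.
The slope is Km/Vmax, so Km = 0.113 × 33.2 = 3.75 mM.
Then v = 33.2 × 1.74/(3.75 + 1.74) = 10.5 μM/s.

10.5 μM/s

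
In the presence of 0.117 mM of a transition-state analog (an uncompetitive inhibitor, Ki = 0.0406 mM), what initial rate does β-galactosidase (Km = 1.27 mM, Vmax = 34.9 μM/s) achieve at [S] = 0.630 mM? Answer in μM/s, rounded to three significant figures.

α = 1 + [I]/Ki = 1 + 0.117/0.0406 = 3.882.
For an uncompetitive inhibitor, both parameters are divided by α, giving Vmax/α and Km/α: Km,app = 0.327 mM, Vmax,app = 8.99 μM/s.
v = Vmax,app·[S]/(Km,app + [S]) = 8.99 × 0.630/(0.327 + 0.630) = 5.92 μM/s.

5.92 μM/s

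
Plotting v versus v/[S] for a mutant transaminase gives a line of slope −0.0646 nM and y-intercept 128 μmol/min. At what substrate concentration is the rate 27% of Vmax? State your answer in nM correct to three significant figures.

0.0239 nM

The Eadie–Hofstee slope gives Km = 0.0646 nM (slope = −Km).
v/Vmax = [S]/(Km+[S]) = 0.27 ⇒ [S] = Km·0.27/(1−0.27) = 0.0646 × 0.3699 = 0.0239 nM.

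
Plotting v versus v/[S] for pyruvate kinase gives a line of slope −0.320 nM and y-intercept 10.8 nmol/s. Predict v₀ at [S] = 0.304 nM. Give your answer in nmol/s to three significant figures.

In the Eadie–Hofstee form v = Vmax − Km·(v/[S]), the slope is −Km and the intercept is Vmax, so Km = 0.320 nM and Vmax = 10.8 nmol/s.
v = 10.8 × 0.304/(0.320 + 0.304) = 5.26 nmol/s.

5.26 nmol/s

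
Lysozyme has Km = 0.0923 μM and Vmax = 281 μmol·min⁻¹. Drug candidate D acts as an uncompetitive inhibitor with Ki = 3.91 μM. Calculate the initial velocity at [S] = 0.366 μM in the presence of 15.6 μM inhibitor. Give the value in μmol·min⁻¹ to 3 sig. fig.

α = 1 + [I]/Ki = 1 + 15.6/3.91 = 4.990.
For an uncompetitive inhibitor, both parameters are divided by α, giving Vmax/α and Km/α: Km,app = 0.0185 μM, Vmax,app = 56.3 μmol·min⁻¹.
v = Vmax,app·[S]/(Km,app + [S]) = 56.3 × 0.366/(0.0185 + 0.366) = 53.6 μmol·min⁻¹.

53.6 μmol·min⁻¹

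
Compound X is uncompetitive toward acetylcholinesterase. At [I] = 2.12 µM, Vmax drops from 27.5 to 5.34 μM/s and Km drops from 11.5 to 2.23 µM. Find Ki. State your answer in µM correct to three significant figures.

0.511 µM

Uncompetitive: Vmax,app = Vmax/α (and Km,app = Km/α) with α = 1 + [I]/Ki.
α = Vmax/Vmax,app = 27.5/5.34 = 5.150.
Ki = [I]/(α − 1) = 2.12/4.150 = 0.511 µM.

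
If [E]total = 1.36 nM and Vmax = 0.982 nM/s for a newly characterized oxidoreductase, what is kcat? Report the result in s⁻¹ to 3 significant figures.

kcat = Vmax/[E]total = 0.982 nM/s / 1.36 nM = 0.722 s⁻¹.

0.722 s⁻¹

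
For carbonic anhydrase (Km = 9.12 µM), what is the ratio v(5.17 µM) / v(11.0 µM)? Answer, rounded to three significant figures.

0.662

Since Vmax cancels, v₂/v₁ = [S]₂(Km+[S]₁) / [S]₁(Km+[S]₂).
= 5.17×(9.12+11.0) / (11.0×(9.12+5.17)) = 104.0/157.2 = 0.662.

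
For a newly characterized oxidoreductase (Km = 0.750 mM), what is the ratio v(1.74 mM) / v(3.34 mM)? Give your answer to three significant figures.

0.856

The fractional saturations are [S]/(Km+[S]) = 3.34/4.090 = 0.8166 and 1.74/2.490 = 0.6988.
v₂/v₁ is just their ratio: 0.6988/0.8166 = 0.856.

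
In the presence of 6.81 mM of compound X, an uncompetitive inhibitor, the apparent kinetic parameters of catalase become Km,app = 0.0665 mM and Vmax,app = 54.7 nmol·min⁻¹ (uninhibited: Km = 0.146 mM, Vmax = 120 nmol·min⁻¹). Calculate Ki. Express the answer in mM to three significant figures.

Uncompetitive: Vmax,app = Vmax/α (and Km,app = Km/α) with α = 1 + [I]/Ki.
α = Vmax/Vmax,app = 120/54.7 = 2.194.
Ki = [I]/(α − 1) = 6.81/1.194 = 5.70 mM.

5.70 mM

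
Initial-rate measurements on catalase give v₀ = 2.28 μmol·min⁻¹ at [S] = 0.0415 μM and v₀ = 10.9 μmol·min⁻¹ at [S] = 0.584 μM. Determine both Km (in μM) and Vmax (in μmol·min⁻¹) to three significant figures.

In reciprocal form, 1/v = (Km/Vmax)·(1/[S]) + 1/Vmax. The two points give (1/[S], 1/v) = (24.10, 0.4386) and (1.712, 0.09174).
Slope = (0.4386 − 0.09174)/(24.10 − 1.712) = 0.01550; intercept = 0.4386 − 0.01550×24.10 = 0.06521.
Vmax = 1/intercept = 15.3 μmol·min⁻¹; Km = slope × Vmax = 0.01550 × 15.3 = 0.238 μM.

Km = 0.238 μM; Vmax = 15.3 μmol·min⁻¹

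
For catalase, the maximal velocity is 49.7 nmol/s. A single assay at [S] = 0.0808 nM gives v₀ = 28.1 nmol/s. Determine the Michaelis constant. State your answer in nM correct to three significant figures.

0.0621 nM

From v = Vmax[S]/(Km+[S]), Km = [S](Vmax − v)/v.
Km = 0.0808 × (49.7 − 28.1) / 28.1 = 1.745/28.1 = 0.0621 nM.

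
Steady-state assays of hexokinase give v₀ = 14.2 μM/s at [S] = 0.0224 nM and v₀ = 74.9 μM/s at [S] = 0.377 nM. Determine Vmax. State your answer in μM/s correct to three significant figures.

In reciprocal form, 1/v = (Km/Vmax)·(1/[S]) + 1/Vmax. The two points give (1/[S], 1/v) = (44.64, 0.07042) and (2.653, 0.01335).
Slope = (0.07042 − 0.01335)/(44.64 − 2.653) = 0.001359; intercept = 0.07042 − 0.001359×44.64 = 0.009746.
Vmax = 1/intercept = 103 μM/s; Km = slope × Vmax = 0.001359 × 103 = 0.139 nM.

103 μM/s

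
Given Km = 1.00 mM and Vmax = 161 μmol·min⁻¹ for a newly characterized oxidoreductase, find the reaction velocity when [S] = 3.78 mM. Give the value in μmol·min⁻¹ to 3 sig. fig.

v = Vmax·[S]/(Km + [S]) = 161 × 3.78 / (1.00 + 3.78)
  = 608.6 / 4.780 = 127 μmol·min⁻¹.

127 μmol·min⁻¹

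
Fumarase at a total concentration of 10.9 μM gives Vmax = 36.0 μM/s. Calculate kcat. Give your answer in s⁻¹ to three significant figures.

3.30 s⁻¹

kcat = Vmax/[E]total = 36.0 μM/s / 10.9 μM = 3.30 s⁻¹.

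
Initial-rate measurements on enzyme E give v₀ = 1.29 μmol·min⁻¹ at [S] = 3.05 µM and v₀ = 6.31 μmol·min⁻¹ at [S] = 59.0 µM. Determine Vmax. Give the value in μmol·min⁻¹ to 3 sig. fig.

8.01 μmol·min⁻¹

From v = Vmax[S]/(Km+[S]), each point gives Vmax = v(Km+[S])/[S].
Equating: 1.29(Km+3.05)/3.05 = 6.31(Km+59.0)/59.0.
0.4230·Km + 1.29 = 0.1069·Km + 6.31, so (0.4230 − 0.1069)·Km = 6.31 − 1.29.
Km = 5.020/0.3160 = 15.9 µM; then Vmax = 1.29(15.9+3.05)/3.05 = 8.01 μmol·min⁻¹.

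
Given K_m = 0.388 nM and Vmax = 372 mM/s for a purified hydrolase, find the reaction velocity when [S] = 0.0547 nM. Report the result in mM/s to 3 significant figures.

v = Vmax·[S]/(Km + [S]) = 372 × 0.0547 / (0.388 + 0.0547)
  = 20.35 / 0.4427 = 46.0 mM/s.

46.0 mM/s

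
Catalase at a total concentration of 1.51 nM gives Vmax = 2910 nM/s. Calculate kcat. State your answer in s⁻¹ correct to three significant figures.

1930 s⁻¹

kcat = Vmax/[E]total = 2910 nM/s / 1.51 nM = 1930 s⁻¹.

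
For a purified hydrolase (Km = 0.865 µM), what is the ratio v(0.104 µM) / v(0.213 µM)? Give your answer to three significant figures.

The fractional saturations are [S]/(Km+[S]) = 0.213/1.078 = 0.1976 and 0.104/0.9690 = 0.1073.
v₂/v₁ is just their ratio: 0.1073/0.1976 = 0.543.

0.543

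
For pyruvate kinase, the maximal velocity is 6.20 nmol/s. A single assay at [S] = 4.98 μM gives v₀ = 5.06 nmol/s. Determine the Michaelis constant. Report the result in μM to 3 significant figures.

v/Vmax = 5.06/6.20 = 0.8161 = [S]/(Km+[S]).
So Km + [S] = [S]/0.8161 = 6.102 μM, giving Km = 6.102 − 4.98 = 1.12 μM.

1.12 μM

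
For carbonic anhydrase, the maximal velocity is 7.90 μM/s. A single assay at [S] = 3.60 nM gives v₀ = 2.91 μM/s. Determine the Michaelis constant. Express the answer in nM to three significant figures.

v/Vmax = 2.91/7.90 = 0.3684 = [S]/(Km+[S]).
So Km + [S] = [S]/0.3684 = 9.773 nM, giving Km = 9.773 − 3.60 = 6.17 nM.

6.17 nM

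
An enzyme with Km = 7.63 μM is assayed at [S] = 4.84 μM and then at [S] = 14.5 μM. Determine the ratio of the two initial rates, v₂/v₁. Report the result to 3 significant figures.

1.69

The fractional saturations are [S]/(Km+[S]) = 4.84/12.47 = 0.3881 and 14.5/22.13 = 0.6552.
v₂/v₁ is just their ratio: 0.6552/0.3881 = 1.69.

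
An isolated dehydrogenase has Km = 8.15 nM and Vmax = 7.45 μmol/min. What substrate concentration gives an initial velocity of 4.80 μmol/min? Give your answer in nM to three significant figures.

The required fractional saturation is v/Vmax = 4.80/7.45 = 0.6443.
Then [S]/(Km+[S]) = 0.6443 ⇒ [S] = 8.15 × 0.6443/(1 − 0.6443) = 14.8 nM.

14.8 nM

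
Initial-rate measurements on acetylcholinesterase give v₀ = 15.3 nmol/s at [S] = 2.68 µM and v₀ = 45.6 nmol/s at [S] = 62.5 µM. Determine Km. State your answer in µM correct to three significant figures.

6.09 µM

In reciprocal form, 1/v = (Km/Vmax)·(1/[S]) + 1/Vmax. The two points give (1/[S], 1/v) = (0.3731, 0.06536) and (0.01600, 0.02193).
Slope = (0.06536 − 0.02193)/(0.3731 − 0.01600) = 0.1216; intercept = 0.06536 − 0.1216×0.3731 = 0.01998.
Vmax = 1/intercept = 50.0 nmol/s; Km = slope × Vmax = 0.1216 × 50.0 = 6.09 µM.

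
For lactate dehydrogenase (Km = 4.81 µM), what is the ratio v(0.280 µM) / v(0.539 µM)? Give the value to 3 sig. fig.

Since Vmax cancels, v₂/v₁ = [S]₂(Km+[S]₁) / [S]₁(Km+[S]₂).
= 0.280×(4.81+0.539) / (0.539×(4.81+0.280)) = 1.498/2.744 = 0.546.

0.546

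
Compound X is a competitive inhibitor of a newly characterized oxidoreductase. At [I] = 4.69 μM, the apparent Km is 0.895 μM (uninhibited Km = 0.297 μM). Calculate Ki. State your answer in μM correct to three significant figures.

Competitive: Km,app = α·Km with α = 1 + [I]/Ki.
α = Km,app/Km = 0.895/0.297 = 3.013.
Ki = [I]/(α − 1) = 4.69/2.013 = 2.33 μM.

2.33 μM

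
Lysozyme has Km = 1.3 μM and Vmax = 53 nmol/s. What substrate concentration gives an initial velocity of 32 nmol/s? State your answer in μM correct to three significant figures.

The required fractional saturation is v/Vmax = 32/53 = 0.6038.
Then [S]/(Km+[S]) = 0.6038 ⇒ [S] = 1.3 × 0.6038/(1 − 0.6038) = 1.98 μM.

1.98 μM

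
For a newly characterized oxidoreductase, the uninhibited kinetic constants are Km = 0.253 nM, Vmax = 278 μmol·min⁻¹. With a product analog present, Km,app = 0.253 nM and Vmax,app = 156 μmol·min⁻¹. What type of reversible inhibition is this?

noncompetitive

Vmax decreases (278 → 156 μmol·min⁻¹) while Km is unchanged — pure noncompetitive inhibition.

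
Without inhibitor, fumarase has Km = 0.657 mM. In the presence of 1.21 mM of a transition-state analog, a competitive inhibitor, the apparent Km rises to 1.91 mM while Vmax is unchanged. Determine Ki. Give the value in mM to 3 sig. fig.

0.634 mM

Competitive: Km,app = α·Km with α = 1 + [I]/Ki.
α = Km,app/Km = 1.91/0.657 = 2.907.
Ki = [I]/(α − 1) = 1.21/1.907 = 0.634 mM.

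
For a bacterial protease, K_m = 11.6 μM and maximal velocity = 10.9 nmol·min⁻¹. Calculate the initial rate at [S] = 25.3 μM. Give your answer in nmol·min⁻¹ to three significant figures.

v = Vmax·[S]/(Km + [S]) = 10.9 × 25.3 / (11.6 + 25.3)
  = 275.8 / 36.90 = 7.47 nmol·min⁻¹.

7.47 nmol·min⁻¹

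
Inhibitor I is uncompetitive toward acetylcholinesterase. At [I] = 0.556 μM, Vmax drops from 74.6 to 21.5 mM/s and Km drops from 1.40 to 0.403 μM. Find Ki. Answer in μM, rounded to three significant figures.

0.225 μM

Uncompetitive: Vmax,app = Vmax/α (and Km,app = Km/α) with α = 1 + [I]/Ki.
α = Vmax/Vmax,app = 74.6/21.5 = 3.470.
Since α = 1 + [I]/Ki, [I]/Ki = 3.470 − 1 = 2.470 and Ki = 0.556/2.470 = 0.225 μM.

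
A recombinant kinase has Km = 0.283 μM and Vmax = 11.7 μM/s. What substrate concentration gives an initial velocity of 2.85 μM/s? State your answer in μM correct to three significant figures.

The required fractional saturation is v/Vmax = 2.85/11.7 = 0.2436.
Then [S]/(Km+[S]) = 0.2436 ⇒ [S] = 0.283 × 0.2436/(1 − 0.2436) = 0.0911 μM.

0.0911 μM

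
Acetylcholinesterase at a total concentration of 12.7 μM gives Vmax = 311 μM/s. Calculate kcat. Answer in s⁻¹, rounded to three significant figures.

24.5 s⁻¹

kcat = Vmax/[E]total = 311 μM/s / 12.7 μM = 24.5 s⁻¹.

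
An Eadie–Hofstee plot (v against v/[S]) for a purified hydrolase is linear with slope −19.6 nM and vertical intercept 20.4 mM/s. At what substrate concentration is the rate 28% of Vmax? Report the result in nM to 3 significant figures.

The Eadie–Hofstee slope gives Km = 19.6 nM (slope = −Km).
v/Vmax = [S]/(Km+[S]) = 0.28 ⇒ [S] = Km·0.28/(1−0.28) = 19.6 × 0.3889 = 7.62 nM.

7.62 nM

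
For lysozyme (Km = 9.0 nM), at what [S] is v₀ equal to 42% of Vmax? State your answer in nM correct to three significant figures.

6.52 nM

v/Vmax = [S]/(Km+[S]) = 0.42, so [S] = Km·0.42/(1 − 0.42) = 9.0 × 0.7241.
[S] = 6.52 nM.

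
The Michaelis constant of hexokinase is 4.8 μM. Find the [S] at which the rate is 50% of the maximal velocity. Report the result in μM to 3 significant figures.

v/Vmax = [S]/(Km+[S]) = 0.5, so [S] = Km·0.5/(1 − 0.5) = 4.8 × 1.000.
[S] = 4.80 μM.

4.80 μM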